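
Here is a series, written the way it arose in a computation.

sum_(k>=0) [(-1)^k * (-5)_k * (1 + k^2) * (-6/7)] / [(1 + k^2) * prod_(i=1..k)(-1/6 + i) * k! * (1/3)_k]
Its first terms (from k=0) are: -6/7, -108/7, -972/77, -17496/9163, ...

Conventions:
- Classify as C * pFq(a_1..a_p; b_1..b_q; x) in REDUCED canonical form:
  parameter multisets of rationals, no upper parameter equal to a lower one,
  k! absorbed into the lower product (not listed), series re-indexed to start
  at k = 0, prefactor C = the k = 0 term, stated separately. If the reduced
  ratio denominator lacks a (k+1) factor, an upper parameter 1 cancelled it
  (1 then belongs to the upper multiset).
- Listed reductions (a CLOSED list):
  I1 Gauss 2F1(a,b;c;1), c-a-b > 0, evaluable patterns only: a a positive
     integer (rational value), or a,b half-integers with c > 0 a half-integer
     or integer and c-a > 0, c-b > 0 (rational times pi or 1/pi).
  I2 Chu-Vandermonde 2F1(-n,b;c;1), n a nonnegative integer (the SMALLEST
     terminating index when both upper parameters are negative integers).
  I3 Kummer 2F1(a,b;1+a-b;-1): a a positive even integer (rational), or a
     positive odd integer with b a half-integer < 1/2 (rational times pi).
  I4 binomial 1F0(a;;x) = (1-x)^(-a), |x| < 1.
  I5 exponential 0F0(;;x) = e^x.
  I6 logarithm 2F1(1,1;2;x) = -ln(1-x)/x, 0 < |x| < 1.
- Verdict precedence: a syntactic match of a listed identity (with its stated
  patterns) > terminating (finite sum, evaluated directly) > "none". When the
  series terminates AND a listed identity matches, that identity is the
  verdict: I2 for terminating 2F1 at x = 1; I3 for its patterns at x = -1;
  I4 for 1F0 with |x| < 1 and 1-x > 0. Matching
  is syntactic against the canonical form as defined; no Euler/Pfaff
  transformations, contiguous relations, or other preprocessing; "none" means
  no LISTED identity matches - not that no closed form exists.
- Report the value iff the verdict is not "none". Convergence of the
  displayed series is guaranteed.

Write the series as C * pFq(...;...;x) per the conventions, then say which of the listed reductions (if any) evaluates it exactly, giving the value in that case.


The tell: with t_0 = -6/7, the factor k^2 + 1 cancels (top and bottom), leaving C = -6/7, x = -1.
Ratio: r(k) = (-1) * (k-5) / [(k+1/3) (k+5/6) (k+1)] - rational in k. x = (-1); t_0 = -6/7; negate the roots.

This is -6/7 * 1F2(-5; 1/3, 5/6; -1) in reduced canonical form. Verdict: terminating at k = 5: the factor (-5)_k kills every later term; summing the 6 survivors is exact. Value: -61364919246/1986309325.


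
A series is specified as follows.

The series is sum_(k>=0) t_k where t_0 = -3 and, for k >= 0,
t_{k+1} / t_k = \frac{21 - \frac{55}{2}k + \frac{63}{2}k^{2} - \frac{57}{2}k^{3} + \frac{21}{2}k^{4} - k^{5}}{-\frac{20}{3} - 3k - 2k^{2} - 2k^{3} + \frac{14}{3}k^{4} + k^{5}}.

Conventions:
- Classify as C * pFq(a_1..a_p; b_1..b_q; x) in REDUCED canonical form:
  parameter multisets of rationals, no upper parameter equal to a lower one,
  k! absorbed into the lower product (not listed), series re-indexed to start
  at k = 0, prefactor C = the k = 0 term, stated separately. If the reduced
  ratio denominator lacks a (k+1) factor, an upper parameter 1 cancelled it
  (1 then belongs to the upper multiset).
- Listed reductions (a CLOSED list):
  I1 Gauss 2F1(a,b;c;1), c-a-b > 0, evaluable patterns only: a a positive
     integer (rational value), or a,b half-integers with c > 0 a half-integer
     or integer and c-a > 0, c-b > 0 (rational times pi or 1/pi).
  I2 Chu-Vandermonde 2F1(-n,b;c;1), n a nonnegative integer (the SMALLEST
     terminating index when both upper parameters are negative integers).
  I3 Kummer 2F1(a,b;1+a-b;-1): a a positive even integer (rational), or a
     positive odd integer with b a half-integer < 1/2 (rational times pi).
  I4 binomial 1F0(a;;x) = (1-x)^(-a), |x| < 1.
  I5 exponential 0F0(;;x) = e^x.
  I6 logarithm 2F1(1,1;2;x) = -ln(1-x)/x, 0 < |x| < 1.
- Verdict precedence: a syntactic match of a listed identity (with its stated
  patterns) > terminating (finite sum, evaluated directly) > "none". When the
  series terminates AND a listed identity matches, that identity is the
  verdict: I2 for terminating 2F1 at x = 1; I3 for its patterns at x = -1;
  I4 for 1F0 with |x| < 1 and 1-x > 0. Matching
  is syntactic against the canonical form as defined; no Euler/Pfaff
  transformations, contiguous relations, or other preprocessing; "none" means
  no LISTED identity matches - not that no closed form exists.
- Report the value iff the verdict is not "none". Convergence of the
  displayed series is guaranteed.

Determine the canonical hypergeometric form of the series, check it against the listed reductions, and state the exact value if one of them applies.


Prefactor -3, argument -1: 3F2 with upper {-7, -2, -\frac{3}{2}} over lower {-\frac{4}{3}, 5}. Verdict: terminating. (-2)_k vanishes past k = 2, leaving a 3-term sum, computed directly. Sum: -\frac{51}{80}.

First insight: t_0 being -3, cancel k^2 + 1 from the displayed ratio first; then C = -3, x = -1.
Consecutive-term ratio: r(k) = -1 * (k-7) (k-2) (k-\frac{3}{2}) / [(k-\frac{4}{3}) (k+5) (k+1)] - rational in k, leading ratio -1; with t_0 = -3, classification follows.


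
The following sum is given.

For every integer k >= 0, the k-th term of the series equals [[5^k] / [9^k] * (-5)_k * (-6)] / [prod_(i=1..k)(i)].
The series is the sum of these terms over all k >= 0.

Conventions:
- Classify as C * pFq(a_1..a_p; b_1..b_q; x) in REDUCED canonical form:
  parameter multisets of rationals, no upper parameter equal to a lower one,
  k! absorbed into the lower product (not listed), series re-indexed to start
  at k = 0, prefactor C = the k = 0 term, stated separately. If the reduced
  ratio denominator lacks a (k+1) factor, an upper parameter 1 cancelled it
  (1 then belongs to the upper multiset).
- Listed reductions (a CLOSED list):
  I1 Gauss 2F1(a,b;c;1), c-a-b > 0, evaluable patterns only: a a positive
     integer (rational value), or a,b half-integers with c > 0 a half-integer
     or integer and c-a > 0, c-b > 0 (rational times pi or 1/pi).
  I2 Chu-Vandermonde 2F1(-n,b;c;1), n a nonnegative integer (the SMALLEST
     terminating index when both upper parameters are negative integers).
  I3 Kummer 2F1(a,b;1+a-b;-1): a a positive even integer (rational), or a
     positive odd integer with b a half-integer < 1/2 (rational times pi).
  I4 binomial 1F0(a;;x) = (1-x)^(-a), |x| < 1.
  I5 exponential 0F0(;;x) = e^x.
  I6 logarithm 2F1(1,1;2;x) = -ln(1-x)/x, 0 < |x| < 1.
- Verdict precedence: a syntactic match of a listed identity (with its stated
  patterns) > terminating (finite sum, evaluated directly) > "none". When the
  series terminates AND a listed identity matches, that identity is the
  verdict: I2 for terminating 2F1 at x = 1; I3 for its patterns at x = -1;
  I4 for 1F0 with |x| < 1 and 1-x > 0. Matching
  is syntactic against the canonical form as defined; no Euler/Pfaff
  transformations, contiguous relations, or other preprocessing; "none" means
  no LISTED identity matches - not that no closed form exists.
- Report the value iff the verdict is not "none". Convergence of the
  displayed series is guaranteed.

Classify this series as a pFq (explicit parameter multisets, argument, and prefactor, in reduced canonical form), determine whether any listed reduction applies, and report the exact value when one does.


Classification (C = -6): 1F0 with upper {-5}, lower {-}, argument x = 5/9. Verdict: this is binomial (I4) (the 1F0 binomial series: exponent 5, x = 5/9). Value: -2048/19683.

The tell: x = (5/9) and the two geometric factors (C = -6) combine into one argument.
Ratio: r(k) = (5/9) * (k-5) / [(k+1)] - rational; roots negated = parameters, x = (5/9), C = -6.


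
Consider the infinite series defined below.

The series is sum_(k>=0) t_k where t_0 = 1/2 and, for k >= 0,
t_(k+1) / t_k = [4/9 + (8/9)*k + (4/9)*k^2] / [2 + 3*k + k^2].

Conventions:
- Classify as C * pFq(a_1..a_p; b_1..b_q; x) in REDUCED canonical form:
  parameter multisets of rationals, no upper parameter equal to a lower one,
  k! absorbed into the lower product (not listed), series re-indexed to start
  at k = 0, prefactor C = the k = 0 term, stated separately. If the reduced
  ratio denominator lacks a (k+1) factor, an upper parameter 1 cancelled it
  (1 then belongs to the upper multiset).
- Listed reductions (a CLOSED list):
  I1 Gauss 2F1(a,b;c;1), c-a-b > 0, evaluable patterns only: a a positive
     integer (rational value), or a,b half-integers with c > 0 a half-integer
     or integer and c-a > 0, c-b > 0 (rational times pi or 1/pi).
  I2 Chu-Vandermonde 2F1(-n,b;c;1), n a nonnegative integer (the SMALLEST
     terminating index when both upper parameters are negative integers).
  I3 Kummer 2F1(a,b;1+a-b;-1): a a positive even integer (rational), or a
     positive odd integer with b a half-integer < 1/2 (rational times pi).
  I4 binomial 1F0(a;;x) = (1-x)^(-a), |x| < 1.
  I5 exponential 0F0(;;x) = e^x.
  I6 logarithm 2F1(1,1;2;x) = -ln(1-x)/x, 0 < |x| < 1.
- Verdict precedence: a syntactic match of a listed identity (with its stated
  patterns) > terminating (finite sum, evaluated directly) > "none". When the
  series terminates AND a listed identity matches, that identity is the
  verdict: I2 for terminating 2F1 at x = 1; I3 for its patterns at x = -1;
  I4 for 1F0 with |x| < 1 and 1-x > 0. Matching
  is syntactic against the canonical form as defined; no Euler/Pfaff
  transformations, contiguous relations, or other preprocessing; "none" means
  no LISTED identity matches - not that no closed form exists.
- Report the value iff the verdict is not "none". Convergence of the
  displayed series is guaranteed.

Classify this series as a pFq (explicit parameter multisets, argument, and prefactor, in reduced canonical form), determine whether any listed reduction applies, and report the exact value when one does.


x = 4/9 here; the reduced form reads 2F1, upper {1, 1}, lower {2}, C = 1/2. Verdict: this is the logarithmic series (I6) (the logarithm: parameters (1,1;2), x = 4/9). Exact value: (-9/8) * ln(5/9).

Key observation: x = (4/9) and roots of the ratio polynomials (C = 1/2, x = 4/9) are the negated parameters.
Ratio: r(k) = (4/9) * (k+1) (k+1) / [(k+2) (k+1)] ; factor over Q: parameters, x = (4/9), and C = 1/2.


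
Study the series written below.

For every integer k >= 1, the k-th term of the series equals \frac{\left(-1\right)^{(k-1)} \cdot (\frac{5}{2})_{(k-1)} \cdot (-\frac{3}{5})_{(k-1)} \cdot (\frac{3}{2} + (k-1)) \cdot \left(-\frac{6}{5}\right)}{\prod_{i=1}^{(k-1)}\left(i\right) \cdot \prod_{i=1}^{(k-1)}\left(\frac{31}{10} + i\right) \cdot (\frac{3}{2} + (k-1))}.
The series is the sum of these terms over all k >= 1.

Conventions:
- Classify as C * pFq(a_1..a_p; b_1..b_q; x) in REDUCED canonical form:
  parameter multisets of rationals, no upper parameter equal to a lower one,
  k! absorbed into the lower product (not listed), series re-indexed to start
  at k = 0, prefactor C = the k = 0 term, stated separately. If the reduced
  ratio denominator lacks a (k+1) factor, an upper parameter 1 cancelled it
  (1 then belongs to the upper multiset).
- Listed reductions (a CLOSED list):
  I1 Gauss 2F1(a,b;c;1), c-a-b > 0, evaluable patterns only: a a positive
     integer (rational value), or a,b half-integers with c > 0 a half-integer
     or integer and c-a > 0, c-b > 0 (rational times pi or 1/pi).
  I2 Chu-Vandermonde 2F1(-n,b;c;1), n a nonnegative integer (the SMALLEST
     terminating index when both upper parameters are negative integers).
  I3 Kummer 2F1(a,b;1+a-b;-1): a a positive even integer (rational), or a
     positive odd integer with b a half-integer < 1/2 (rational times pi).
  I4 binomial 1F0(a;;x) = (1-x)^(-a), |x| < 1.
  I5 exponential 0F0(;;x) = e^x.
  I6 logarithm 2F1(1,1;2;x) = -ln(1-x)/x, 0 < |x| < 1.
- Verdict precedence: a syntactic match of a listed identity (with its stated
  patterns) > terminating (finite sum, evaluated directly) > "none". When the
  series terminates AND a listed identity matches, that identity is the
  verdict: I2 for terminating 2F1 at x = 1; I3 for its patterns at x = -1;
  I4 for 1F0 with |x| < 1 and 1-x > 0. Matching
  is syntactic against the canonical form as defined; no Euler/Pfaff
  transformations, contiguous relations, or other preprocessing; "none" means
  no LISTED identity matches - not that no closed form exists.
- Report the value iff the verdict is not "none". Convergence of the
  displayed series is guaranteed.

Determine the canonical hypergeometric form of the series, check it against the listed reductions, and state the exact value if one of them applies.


x = -1 here; the reduced form reads 2F1, upper {-\frac{3}{5}, \frac{5}{2}}, lower {\frac{41}{10}}, C = -\frac{6}{5}. Verdict: none. A 2F1 with upper {-\frac{3}{5}, \frac{5}{2}} fits none of I1-I6 at x = -1; the sum runs forever.

Structural cue: from the first term -\frac{6}{5}: the product of the first k integers (prefactor -6/5) is k!.
Step ratio: r(k) = -1 * (k-\frac{3}{5}) (k+\frac{5}{2}) / [(k+\frac{41}{10}) (k+1)] - poly over poly, x = -1 from leading terms; C = -\frac{6}{5} at k = 0.


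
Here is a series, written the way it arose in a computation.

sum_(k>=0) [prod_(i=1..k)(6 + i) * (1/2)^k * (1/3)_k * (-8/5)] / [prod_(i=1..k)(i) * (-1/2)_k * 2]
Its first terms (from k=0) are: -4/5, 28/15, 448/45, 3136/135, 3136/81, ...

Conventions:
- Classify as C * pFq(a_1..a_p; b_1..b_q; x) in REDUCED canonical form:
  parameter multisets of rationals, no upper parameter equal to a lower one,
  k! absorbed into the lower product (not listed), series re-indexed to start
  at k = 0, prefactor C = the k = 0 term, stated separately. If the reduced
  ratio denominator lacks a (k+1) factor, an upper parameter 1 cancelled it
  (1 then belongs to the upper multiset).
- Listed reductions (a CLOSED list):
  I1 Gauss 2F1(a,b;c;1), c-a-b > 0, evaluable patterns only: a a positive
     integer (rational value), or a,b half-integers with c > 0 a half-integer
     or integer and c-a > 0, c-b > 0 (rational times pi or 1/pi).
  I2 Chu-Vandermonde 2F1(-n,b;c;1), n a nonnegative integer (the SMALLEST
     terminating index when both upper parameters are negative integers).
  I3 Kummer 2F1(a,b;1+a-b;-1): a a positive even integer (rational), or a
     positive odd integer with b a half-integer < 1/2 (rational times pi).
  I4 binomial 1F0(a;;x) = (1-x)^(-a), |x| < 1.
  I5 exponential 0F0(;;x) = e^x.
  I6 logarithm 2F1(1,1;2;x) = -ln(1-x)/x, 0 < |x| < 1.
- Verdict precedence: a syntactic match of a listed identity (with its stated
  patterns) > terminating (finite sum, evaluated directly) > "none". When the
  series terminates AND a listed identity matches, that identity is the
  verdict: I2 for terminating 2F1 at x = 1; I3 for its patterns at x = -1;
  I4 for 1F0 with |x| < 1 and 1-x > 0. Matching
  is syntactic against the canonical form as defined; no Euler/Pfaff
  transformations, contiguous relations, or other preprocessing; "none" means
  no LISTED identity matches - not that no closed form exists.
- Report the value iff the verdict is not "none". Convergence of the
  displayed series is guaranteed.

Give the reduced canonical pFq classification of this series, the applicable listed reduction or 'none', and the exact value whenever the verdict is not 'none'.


At argument 1/2: a 2F1 with upper {1/3, 7}, lower {-1/2}, scaled by C = -4/5. Verdict: none here - no I1-I6 shape fits x = 1/2 with lower {-1/2}.

Key step: t_0 = -4/5 here, and the product of the first k integers (C = -4/5, x = 1/2) is k!.
Ratio: r(k) = (1/2) * (k+1/3) (k+7) / [(k-1/2) (k+1)] ; factor over Q: parameters, x = (1/2), and C = -4/5.


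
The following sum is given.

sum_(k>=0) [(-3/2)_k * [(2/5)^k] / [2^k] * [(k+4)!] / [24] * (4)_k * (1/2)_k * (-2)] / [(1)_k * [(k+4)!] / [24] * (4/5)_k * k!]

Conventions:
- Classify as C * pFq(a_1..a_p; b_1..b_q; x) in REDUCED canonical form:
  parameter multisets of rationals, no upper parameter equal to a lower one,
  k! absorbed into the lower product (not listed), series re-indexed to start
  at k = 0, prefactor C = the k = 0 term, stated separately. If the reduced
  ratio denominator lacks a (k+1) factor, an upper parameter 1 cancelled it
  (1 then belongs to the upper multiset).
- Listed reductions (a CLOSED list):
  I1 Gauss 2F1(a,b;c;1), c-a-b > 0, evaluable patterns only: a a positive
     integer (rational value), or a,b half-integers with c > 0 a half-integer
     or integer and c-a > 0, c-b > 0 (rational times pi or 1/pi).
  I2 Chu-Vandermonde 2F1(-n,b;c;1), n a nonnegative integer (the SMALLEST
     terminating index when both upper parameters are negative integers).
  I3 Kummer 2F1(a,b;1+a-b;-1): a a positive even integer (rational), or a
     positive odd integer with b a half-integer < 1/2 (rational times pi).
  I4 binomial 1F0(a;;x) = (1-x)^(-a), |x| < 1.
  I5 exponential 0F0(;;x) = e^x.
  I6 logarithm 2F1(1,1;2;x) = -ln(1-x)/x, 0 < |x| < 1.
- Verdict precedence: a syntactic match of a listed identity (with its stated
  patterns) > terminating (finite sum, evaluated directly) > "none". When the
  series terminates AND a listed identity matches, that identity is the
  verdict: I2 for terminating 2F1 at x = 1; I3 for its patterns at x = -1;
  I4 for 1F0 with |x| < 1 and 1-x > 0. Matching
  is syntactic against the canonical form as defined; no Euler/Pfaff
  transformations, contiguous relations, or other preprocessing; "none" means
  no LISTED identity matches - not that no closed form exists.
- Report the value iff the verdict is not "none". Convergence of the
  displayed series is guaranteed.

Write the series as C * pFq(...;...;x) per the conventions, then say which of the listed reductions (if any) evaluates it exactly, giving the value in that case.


The series (x = 1/5) is 3F2: upper {-3/2, 1/2, 4}, lower {4/5, 1}, prefactor -2. Verdict: none - this 3F2 at x = 1/5 matches no listed pattern, and upper {-3/2, 1/2, 4} holds no stopper.

The tell: t_0 = -2 here, and the parameter 5 appears in both the upper and lower lists and cancels.
Step ratio: r(k) = (1/5) * (k-3/2) (k+1/2) (k+4) / [(k+4/5) (k+1) (k+1)] - rational in k. x = (1/5); t_0 = -2; negate the roots.


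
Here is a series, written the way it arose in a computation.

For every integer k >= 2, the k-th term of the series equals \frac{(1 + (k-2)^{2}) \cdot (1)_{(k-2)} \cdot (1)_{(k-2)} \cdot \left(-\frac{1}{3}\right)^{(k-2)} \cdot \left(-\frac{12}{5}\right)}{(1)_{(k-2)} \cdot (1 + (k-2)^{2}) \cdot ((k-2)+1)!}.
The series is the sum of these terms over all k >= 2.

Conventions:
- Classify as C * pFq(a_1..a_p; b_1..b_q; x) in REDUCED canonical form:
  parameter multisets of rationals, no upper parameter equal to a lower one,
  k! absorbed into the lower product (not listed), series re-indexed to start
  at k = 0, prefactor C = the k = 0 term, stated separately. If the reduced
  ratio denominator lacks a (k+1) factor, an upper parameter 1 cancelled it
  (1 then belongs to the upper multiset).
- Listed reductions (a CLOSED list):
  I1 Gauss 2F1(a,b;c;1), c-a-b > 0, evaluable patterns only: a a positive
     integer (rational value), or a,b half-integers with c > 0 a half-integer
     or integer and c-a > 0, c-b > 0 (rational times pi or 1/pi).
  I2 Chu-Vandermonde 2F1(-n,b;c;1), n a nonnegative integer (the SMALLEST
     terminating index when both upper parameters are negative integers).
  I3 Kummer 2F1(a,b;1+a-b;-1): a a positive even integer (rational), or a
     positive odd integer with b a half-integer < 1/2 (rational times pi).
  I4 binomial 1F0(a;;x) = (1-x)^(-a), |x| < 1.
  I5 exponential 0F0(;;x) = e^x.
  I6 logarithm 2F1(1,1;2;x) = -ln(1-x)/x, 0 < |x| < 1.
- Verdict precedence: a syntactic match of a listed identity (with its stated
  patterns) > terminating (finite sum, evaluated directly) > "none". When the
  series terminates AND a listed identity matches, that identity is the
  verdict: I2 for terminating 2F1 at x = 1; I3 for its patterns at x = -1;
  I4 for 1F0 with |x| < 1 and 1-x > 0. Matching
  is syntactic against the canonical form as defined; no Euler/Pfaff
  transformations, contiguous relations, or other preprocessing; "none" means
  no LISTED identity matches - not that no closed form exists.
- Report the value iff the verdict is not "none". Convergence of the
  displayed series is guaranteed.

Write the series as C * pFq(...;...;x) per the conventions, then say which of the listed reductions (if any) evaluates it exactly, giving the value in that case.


At argument -\frac{1}{3}: a 2F1 with upper {1, 1}, lower {2}, scaled by C = -\frac{12}{5}. Verdict at x = -\frac{1}{3}: the I6 logarithm reduction matches (the logarithm: parameters (1,1;2), x = -\frac{1}{3}). Its exact value is \left(-\frac{36}{5}\right) \cdot \ln\left(\frac{4}{3}\right).

Key step: with t_0 = -\frac{12}{5}, k^2 + 1 divides numerator and denominator alike; C = -12/5 after cancelling.
Ratio: r(k) = -\frac{1}{3} * (k+1) (k+1) / [(k+2) (k+1)] - rational in k. x = -\frac{1}{3}; t_0 = -\frac{12}{5}; negate the roots.


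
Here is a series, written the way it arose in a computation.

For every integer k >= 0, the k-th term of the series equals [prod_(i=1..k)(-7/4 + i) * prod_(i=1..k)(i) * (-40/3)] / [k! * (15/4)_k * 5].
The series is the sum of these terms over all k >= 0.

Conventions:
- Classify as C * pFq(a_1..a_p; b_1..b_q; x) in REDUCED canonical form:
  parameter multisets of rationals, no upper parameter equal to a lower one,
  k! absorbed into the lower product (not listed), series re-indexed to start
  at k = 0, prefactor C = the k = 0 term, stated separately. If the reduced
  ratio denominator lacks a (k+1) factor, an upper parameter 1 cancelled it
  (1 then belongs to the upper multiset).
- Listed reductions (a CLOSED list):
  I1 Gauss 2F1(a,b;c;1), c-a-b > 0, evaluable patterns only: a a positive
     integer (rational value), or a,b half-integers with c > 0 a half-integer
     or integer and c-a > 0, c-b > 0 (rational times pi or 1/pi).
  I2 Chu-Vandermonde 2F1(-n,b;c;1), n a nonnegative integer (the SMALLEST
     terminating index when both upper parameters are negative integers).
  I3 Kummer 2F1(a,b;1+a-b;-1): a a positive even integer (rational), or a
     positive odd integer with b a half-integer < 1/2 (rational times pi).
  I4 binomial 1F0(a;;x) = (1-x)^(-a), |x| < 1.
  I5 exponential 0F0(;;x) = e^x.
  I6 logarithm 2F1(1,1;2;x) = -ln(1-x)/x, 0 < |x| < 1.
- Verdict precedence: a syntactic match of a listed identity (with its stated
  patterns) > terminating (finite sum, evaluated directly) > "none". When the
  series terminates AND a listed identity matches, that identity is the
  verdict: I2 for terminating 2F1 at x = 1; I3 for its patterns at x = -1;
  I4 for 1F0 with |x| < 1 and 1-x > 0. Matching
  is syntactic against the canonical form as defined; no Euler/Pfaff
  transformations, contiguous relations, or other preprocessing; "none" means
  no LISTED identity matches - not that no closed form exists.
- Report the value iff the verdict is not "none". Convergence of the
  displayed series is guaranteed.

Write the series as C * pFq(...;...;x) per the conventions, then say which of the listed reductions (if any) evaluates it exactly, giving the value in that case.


With C = -8/3: the canonical form is 2F1(-3/4, 1; 15/4; 1). Verdict: Gauss's theorem (I1) applies (x = 1: the Gamma ratio telescopes since c-a-b = 7/2 > 0 and a = 1 in Z>0). Sum: -44/21.

Key step: t_0 being -8/3, the constant factors (C = -8/3, x = 1) combine into one prefactor.
Term ratio: r(k) = 1 * (k-3/4) (k+1) / [(k+15/4) (k+1)] - poly over poly, x = 1 from leading terms; C = -8/3 at k = 0.


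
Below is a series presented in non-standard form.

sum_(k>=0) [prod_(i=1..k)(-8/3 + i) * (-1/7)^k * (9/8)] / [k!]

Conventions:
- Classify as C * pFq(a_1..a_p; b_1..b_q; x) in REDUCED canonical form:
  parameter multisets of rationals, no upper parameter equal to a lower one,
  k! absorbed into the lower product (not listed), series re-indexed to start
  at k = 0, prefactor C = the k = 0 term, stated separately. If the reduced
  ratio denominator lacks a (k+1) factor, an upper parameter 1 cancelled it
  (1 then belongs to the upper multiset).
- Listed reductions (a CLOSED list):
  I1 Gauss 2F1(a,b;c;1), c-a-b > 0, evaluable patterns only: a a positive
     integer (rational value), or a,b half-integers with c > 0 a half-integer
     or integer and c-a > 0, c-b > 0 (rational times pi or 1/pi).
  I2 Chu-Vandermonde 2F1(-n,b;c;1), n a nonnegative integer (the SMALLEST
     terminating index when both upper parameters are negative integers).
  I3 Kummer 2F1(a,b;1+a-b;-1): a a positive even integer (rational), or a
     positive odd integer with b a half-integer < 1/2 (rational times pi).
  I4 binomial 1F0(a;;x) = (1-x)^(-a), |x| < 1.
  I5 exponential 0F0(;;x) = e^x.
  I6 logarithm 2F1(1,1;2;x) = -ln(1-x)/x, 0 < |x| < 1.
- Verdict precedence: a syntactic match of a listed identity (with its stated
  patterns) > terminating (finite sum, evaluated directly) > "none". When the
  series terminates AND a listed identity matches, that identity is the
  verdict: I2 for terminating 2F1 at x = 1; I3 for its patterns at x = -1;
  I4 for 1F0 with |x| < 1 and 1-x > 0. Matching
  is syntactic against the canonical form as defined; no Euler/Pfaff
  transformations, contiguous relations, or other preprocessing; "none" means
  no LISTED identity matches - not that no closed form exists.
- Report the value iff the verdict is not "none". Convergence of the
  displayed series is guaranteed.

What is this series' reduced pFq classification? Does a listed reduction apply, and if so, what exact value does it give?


Key observation: from the first term 9/8: the running product (prefactor 9/8) telescopes to a rising factorial.
Adjacent-term ratio: r(k) = (-1/7) * (k-5/3) / [(k+1)] - rational in k. x = (-1/7); t_0 = 9/8; negate the roots.

Reduced: x = -1/7, 1F0, upper = {-5/3}, lower = {-}, C = 9/8. Verdict: the I4 binomial reduction matches (the 1F0 binomial series: exponent 5/3, x = -1/7). Its exact value is (9/8) * (8/7)^(5/3).


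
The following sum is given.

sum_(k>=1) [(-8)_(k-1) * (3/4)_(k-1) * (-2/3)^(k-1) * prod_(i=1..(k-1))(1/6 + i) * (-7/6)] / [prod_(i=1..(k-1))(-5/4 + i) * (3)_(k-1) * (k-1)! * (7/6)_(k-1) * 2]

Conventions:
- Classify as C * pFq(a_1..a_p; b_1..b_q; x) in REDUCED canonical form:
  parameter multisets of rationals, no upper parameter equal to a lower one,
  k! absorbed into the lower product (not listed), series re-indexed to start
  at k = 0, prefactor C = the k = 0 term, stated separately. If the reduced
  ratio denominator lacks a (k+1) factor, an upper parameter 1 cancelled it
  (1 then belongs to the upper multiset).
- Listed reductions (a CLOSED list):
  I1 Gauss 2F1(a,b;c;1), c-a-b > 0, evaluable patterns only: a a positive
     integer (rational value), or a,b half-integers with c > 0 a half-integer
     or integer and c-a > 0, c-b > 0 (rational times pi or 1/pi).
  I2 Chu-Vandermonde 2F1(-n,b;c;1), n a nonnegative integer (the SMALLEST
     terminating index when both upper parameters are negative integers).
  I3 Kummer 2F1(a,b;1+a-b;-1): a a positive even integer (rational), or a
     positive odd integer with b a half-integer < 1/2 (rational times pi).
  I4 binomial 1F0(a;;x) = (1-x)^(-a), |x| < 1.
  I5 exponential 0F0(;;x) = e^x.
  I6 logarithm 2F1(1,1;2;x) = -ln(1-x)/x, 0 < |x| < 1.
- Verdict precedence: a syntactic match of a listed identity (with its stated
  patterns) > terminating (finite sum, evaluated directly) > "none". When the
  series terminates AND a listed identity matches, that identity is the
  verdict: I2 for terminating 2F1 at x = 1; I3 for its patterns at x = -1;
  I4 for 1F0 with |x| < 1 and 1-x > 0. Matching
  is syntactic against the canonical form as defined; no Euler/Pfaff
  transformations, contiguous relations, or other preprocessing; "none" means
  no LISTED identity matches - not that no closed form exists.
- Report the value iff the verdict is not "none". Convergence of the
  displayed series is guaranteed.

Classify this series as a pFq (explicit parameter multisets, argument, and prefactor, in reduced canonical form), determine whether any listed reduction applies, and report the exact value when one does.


The series (x = -2/3) is 2F2: upper {-8, 3/4}, lower {-1/4, 3}, prefactor -7/12. Verdict: terminating - no listed pattern fits, but -8 in the upper list cuts the series at k = 8; direct evaluation. Hence: 1420066547/159432300.

Structural cue: from the first term -7/12: the lower running product (C = -7/12) is a rising factorial.
Ratio: r(k) = (-2/3) * (k-8) (k+3/4) / [(k-1/4) (k+3) (k+1)] ; factor over Q: parameters, x = (-2/3), and C = -7/12.


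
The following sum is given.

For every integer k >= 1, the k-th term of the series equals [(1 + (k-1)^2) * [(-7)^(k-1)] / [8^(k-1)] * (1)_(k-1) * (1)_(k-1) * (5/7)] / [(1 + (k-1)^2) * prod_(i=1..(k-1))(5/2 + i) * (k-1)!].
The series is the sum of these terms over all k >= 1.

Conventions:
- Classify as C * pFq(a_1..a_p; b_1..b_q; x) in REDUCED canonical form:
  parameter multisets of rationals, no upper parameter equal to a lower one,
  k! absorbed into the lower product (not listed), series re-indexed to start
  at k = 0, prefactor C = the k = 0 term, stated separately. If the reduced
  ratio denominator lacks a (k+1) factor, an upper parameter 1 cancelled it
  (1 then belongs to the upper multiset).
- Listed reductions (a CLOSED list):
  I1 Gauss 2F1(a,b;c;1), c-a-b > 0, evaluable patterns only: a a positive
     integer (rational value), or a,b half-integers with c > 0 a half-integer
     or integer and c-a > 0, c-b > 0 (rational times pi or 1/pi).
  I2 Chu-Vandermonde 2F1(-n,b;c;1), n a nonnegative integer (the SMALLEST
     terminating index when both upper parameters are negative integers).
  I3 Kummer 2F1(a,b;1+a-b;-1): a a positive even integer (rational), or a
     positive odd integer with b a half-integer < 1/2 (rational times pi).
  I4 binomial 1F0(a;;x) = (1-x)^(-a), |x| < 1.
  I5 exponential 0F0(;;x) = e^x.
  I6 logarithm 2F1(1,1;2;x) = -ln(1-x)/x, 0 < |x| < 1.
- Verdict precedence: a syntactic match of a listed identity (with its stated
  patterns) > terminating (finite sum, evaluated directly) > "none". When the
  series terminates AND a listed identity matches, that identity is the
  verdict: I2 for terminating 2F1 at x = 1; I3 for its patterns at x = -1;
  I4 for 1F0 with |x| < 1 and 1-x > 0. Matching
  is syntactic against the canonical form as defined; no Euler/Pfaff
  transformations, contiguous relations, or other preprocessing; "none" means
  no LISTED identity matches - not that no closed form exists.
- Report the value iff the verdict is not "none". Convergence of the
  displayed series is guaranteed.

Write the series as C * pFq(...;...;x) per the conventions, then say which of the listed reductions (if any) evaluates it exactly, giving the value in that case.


Classification (C = 5/7): 2F1 with upper {1, 1}, lower {7/2}, argument x = -7/8. Verdict: none. A 2F1 with upper {1, 1} fits none of I1-I6 at x = -7/8; the sum runs forever.

Key step: t_0 being 5/7, the two geometric factors (prefactor 5/7) combine into one argument.
Consecutive-term ratio: r(k) = (-7/8) * (k+1) (k+1) / [(k+7/2) (k+1)] - poly over poly, x = (-7/8) from leading terms; C = 5/7 at k = 0.


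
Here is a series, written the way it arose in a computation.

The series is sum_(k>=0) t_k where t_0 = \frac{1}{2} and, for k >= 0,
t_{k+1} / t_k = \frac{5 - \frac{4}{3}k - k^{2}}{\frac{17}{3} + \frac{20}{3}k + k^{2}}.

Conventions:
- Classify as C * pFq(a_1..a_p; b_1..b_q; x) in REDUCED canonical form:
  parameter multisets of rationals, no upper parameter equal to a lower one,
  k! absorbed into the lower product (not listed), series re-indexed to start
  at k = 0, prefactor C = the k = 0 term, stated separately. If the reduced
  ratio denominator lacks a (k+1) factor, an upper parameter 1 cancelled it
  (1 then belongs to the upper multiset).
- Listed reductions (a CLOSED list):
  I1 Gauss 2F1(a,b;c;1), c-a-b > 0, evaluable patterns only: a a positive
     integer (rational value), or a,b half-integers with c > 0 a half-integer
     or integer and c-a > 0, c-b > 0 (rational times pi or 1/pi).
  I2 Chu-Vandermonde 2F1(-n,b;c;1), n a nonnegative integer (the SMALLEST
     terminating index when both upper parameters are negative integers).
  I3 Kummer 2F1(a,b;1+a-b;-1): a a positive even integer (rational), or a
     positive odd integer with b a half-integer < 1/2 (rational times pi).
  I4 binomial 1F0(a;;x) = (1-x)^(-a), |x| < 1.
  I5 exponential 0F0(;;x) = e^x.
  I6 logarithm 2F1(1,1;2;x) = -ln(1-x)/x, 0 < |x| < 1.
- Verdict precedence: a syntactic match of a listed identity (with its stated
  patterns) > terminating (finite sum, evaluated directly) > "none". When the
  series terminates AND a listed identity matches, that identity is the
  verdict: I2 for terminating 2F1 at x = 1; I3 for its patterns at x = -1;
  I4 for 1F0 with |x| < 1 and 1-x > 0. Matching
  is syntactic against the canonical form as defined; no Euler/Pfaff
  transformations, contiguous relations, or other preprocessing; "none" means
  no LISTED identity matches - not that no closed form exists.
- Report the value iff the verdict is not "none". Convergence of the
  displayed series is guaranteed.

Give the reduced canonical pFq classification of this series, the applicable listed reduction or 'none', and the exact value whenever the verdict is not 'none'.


Structural cue: with t_0 = \frac{1}{2}, roots of the ratio polynomials (C = 1/2, x = -1) are the negated parameters.
Adjacent-term ratio: r(k) = -1 * (k-\frac{5}{3}) (k+3) / [(k+\frac{17}{3}) (k+1)] - rational in k. x = -1; t_0 = \frac{1}{2}; negate the roots.

Classification (C = \frac{1}{2}): 2F1 with upper {-\frac{5}{3}, 3}, lower {\frac{17}{3}}, argument x = -1. Verdict: none (x = -1): each listed identity misses the multisets {-\frac{5}{3}, 3} ; {\frac{17}{3}}.


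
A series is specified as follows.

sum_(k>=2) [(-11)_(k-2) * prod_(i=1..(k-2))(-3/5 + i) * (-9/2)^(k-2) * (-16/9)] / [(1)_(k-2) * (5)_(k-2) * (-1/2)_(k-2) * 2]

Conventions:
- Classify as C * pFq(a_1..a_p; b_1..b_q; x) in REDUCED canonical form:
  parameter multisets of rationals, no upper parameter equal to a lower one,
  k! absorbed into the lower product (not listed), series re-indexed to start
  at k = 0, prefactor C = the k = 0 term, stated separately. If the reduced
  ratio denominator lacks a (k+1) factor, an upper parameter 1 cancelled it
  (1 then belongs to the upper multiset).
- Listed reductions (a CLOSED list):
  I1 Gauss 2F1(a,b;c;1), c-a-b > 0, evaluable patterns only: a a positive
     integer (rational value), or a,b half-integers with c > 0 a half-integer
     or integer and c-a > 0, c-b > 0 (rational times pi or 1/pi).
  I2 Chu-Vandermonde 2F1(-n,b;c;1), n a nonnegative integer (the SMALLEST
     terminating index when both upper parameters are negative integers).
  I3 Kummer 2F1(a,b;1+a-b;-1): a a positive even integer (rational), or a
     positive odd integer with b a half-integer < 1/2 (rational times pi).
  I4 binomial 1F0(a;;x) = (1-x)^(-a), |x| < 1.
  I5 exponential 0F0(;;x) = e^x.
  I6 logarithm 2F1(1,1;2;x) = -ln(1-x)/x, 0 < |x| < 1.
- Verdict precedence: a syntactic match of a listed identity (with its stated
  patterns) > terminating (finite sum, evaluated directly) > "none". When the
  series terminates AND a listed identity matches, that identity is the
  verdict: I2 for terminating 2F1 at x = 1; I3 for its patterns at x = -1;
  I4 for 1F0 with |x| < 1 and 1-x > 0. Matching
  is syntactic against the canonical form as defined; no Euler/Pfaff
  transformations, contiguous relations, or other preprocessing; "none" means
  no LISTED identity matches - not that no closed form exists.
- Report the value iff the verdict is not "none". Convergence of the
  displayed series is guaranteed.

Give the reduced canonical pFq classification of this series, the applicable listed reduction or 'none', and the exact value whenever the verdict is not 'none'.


Reduced: x = -9/2, 2F2, upper = {-11, 2/5}, lower = {-1/2, 5}, C = -8/9. Verdict: terminating at k = 11: the factor (-11)_k kills every later term; summing the 12 survivors is exact. Exact value: 58216738642254915392/48506011962890625.

First insight: t_0 being -8/9, the constant factors (prefactor -8/9) combine into one prefactor.
Adjacent-term ratio: r(k) = (-9/2) * (k-11) (k+2/5) / [(k-1/2) (k+5) (k+1)] ; factor over Q: parameters, x = (-9/2), and C = -8/9.


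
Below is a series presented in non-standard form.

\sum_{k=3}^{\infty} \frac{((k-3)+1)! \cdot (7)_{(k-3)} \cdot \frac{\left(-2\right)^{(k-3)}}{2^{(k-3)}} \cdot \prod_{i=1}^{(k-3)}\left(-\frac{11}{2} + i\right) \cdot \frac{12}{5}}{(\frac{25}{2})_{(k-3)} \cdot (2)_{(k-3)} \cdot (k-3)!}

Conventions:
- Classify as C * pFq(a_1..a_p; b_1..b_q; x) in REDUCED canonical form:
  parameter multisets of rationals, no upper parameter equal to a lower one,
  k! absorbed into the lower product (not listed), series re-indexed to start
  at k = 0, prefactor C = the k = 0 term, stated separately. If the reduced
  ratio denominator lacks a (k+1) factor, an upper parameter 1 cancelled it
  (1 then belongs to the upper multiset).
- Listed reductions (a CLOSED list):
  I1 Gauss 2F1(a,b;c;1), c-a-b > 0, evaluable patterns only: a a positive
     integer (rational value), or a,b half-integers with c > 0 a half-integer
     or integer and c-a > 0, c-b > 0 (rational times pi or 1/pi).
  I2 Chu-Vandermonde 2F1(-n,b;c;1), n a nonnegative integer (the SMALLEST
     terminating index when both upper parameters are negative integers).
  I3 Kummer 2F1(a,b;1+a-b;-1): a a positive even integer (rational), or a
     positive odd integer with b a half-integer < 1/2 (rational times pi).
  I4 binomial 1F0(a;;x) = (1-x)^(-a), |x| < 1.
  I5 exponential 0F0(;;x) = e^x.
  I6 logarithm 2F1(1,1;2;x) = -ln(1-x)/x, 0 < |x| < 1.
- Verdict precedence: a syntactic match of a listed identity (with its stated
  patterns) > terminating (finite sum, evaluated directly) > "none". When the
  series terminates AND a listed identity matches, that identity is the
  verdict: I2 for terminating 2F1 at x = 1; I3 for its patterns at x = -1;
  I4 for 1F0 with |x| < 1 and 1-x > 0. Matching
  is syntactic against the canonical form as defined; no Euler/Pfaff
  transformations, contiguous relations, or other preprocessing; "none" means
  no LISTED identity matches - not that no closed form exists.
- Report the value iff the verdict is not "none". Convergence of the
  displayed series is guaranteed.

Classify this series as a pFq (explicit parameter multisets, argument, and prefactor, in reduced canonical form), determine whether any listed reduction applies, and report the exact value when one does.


At argument -1: a 2F1 with upper {-\frac{9}{2}, 7}, lower {\frac{25}{2}}, scaled by C = \frac{12}{5}. Verdict: Kummer's theorem (I3) matches (x = -1; c = \frac{25}{2} equals 1+a-b for upper {-\frac{9}{2}, 7}: listed pattern). Sum: \frac{200783583}{33554432} \cdot \pi.

Key step: from the first term \frac{12}{5}: the parameter 2 appears in both the upper and lower lists and cancels.
Consecutive-term ratio: r(k) = -1 * (k-\frac{9}{2}) (k+7) / [(k+\frac{25}{2}) (k+1)] ; factor over Q: parameters, x = -1, and C = \frac{12}{5}.


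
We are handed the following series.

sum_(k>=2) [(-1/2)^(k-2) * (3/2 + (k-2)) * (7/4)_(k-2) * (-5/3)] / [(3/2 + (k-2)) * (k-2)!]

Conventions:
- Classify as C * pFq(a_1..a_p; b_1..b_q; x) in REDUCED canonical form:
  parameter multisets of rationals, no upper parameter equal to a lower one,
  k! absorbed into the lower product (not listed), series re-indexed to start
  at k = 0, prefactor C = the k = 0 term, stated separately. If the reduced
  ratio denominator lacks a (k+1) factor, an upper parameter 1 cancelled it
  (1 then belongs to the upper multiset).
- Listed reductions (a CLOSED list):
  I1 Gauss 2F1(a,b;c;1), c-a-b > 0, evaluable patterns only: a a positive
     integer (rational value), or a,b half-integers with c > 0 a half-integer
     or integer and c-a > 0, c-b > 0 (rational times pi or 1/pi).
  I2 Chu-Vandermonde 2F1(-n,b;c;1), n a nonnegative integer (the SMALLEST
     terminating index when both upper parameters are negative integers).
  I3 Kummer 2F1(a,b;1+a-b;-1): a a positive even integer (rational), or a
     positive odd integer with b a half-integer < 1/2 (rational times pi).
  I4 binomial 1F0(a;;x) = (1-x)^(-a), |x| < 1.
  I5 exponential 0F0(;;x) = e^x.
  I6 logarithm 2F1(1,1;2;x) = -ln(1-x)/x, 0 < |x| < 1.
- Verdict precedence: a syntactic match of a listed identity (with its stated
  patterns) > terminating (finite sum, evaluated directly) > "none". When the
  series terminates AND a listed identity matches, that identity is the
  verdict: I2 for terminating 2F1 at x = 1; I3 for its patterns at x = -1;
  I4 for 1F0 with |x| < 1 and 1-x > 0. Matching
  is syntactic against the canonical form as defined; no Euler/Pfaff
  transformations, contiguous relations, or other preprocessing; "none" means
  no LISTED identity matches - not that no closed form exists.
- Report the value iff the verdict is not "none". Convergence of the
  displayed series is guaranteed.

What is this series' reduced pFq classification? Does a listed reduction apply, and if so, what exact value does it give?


Key observation: t_0 = -5/3 here, and the factor k + 3/2 cancels (top and bottom), leaving C = -5/3.
Term ratio: r(k) = (-1/2) * (k+7/4) / [(k+1)] - poly over poly, x = (-1/2) from leading terms; C = -5/3 at k = 0.

Classification (C = -5/3): 1F0 with upper {7/4}, lower {-}, argument x = -1/2. Verdict: the I4 binomial reduction fires (the 1F0 binomial series: exponent -7/4, x = -1/2). Its exact value is (-5/3) * (3/2)^(-7/4).
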